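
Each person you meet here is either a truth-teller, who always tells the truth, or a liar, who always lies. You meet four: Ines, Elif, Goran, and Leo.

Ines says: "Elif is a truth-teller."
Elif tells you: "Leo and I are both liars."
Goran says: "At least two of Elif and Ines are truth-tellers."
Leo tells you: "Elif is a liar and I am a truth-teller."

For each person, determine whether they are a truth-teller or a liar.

Consider Ines. Suppose Ines is a truth-teller.
Then no assignment of the remaining roles makes every statement match its speaker's type — contradiction.
So Ines is a liar.
With that fixed, Goran's statement is false, so Goran is a liar.
Consider Elif. Suppose Elif is a truth-teller.
Then Ines's statement comes out true, contradicting Ines being a liar.
So Elif is a liar.
Consider Leo. Suppose Leo is a liar.
Then Elif's statement comes out true, contradicting Elif being a liar.
So Leo is a truth-teller.

Ines: liar, Elif: liar, Goran: liar, Leo: truth-teller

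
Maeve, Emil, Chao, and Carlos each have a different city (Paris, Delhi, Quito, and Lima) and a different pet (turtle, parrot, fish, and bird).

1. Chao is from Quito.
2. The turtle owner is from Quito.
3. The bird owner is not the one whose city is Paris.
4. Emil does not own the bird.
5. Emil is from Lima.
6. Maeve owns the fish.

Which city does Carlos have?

Clue 1 rules out Quito for Carlos's city.
With clues 1–5, Lima is impossible for Carlos's city.
With clues 1–6, Paris is impossible for Carlos's city.
That leaves Delhi.

Delhi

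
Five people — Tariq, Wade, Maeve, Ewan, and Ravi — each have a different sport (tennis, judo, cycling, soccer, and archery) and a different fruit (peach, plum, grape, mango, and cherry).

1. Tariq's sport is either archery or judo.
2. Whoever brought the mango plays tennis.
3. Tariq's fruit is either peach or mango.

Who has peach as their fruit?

Tariq

With clues 1–3, Ewan, Maeve, Ravi, and Wade are impossible for the one with fruit peach.
That leaves Tariq.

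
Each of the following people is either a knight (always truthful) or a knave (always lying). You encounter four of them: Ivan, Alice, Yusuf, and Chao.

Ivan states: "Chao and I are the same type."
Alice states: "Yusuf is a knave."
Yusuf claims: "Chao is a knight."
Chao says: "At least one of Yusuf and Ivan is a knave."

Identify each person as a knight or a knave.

Consider Ivan. Suppose Ivan is a knight.
Then no assignment of the remaining roles makes every statement match its speaker's type — contradiction.
So Ivan is a knave.
With that fixed, Chao's statement is true, so Chao is a knight.
With that fixed, Yusuf's statement is true, so Yusuf is a knight.
With that fixed, Alice's statement is false, so Alice is a knave.

Ivan: knave, Alice: knave, Yusuf: knight, Chao: knight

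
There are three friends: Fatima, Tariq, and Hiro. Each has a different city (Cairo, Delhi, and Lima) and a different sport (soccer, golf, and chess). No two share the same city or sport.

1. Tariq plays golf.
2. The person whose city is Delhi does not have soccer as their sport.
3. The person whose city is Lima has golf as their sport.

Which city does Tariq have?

With clues 1–3, Cairo and Delhi are impossible for Tariq's city.
That leaves Lima.

Lima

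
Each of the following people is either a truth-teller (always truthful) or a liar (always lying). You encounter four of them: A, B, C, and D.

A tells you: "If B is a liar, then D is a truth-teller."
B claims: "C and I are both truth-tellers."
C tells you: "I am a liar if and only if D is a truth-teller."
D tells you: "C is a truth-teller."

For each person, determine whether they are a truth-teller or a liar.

Consider A. Suppose A is a truth-teller.
Then no assignment of the remaining roles makes every statement match its speaker's type — contradiction.
So A is a liar.
Consider B. Suppose B is a truth-teller.
Then A's statement comes out true, contradicting A being a liar.
So B is a liar.
Consider C. Suppose C is a truth-teller.
Then no assignment of the remaining roles makes every statement match its speaker's type — contradiction.
So C is a liar.
With that fixed, D's statement is false, so D is a liar.

A: liar, B: liar, C: liar, D: liar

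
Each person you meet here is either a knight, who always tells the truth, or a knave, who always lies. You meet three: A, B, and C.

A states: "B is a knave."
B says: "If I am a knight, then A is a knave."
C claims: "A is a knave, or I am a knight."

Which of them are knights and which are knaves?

A: knave, B: knight, C: knight

Consider A. Suppose A is a knight.
Then whichever role B has, B's statement has the wrong truth value — contradiction.
So A is a knave.
With that fixed, B's statement is true, so B is a knight.
With that fixed, C's statement is true, so C is a knight.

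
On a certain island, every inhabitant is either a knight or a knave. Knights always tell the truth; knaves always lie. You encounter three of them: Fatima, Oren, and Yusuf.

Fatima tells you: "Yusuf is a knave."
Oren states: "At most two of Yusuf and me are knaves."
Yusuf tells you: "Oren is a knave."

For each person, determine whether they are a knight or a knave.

Fatima: knight, Oren: knight, Yusuf: knave

Regardless of anyone's role, Oren's statement is true, so Oren is a knight.
With that fixed, Yusuf's statement is false, so Yusuf is a knave.
With that fixed, Fatima's statement is true, so Fatima is a knight.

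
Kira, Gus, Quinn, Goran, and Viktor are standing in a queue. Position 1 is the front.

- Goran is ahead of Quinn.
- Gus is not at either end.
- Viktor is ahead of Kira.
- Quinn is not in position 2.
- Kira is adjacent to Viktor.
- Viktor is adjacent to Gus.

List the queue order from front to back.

Goran, Gus, Viktor, Kira, Quinn

From clue 1: Quinn is in {2,3,4,5}.
From clues 1–2: Gus is in {2,3,4}.
From clues 1–5: Quinn is in {3,5}.
From clues 1–6: Goran → position 1, Gus → position 2, Viktor → position 3, Kira → position 4, Quinn → position 5.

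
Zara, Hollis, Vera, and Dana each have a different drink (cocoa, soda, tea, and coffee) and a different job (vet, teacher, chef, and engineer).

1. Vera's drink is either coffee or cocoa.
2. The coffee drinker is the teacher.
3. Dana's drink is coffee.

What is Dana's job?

With clues 1–3, chef, engineer, and vet are impossible for Dana's job.
That leaves teacher.

teacher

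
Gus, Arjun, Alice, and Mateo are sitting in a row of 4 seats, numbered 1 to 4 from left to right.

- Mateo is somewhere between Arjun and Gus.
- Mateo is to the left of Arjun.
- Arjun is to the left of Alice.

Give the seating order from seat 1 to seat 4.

Gus, Mateo, Arjun, Alice

From clue 1: Mateo is in {2,3}.
From clues 1–2: Gus is in {1,2}.
From clues 1–3: Gus → seat 1, Mateo → seat 2, Arjun → seat 3, Alice → seat 4.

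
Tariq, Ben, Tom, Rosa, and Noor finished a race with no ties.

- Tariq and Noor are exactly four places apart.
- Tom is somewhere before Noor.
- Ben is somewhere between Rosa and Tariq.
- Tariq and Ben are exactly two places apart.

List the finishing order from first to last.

Tariq, Tom, Ben, Rosa, Noor

From clue 1: Tariq is in {1,5}.
From clues 1–2: Tariq → place 1, Noor → place 5.
From clues 1–3: Ben is in {2,3}.
From clues 1–4: Tom → place 2, Ben → place 3, Rosa → place 4.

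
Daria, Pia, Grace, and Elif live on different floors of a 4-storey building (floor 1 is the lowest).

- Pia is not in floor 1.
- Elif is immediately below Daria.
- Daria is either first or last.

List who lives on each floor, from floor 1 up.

From clue 1: Pia is in {2,3,4}.
From clues 1–2: Daria is in {2,3,4}.
From clues 1–3: Grace → floor 1, Pia → floor 2, Elif → floor 3, Daria → floor 4.

Grace, Pia, Elif, Daria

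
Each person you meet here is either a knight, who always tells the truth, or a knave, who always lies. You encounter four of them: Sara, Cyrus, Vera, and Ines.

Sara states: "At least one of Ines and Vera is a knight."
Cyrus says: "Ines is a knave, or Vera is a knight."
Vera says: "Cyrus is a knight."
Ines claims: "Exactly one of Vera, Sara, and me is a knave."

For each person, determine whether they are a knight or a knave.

Consider Sara. Suppose Sara is a knave.
Then no assignment of the remaining roles makes every statement match its speaker's type — contradiction.
So Sara is a knight.
Consider Cyrus. Suppose Cyrus is a knight.
Then no assignment of the remaining roles makes every statement match its speaker's type — contradiction.
So Cyrus is a knave.
With that fixed, Vera's statement is false, so Vera is a knave.
Consider Ines. Suppose Ines is a knave.
Then Sara's statement comes out false, contradicting Sara being a knight.
So Ines is a knight.

Sara: knight, Cyrus: knave, Vera: knave, Ines: knight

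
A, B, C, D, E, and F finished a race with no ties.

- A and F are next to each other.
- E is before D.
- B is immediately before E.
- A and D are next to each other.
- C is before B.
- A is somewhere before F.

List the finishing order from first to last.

From clues 1–2: D is in {2,3,4,5,6}.
From clues 1–3: B is in {1,2,3,4}.
From clues 1–4: A is in {4,5}.
From clues 1–5: C → place 1, B → place 2, E → place 3, A → place 5.
From clues 1–6: D → place 4, F → place 6.

C, B, E, D, A, F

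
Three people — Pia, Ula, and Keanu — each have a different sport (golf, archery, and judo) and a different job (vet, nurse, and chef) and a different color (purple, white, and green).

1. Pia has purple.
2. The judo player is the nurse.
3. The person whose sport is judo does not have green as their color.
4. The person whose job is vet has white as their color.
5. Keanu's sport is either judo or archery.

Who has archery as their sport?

Keanu

With clues 1–4, Pia is impossible for the one with sport archery.
With clues 1–5, Ula is impossible for the one with sport archery.
That leaves Keanu.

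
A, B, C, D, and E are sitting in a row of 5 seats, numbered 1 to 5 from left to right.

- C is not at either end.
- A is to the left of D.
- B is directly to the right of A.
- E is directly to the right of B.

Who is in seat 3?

With clues 1–4, A, B, C, and D are ruled out for seat 3.
So seat 3 is E.

E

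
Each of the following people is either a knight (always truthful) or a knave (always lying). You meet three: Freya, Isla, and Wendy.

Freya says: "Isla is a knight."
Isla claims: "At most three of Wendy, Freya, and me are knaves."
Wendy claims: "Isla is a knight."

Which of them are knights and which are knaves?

Regardless of anyone's role, Isla's statement is true, so Isla is a knight.
With that fixed, Wendy's statement is true, so Wendy is a knight.
With that fixed, Freya's statement is true, so Freya is a knight.

Freya: knight, Isla: knight, Wendy: knight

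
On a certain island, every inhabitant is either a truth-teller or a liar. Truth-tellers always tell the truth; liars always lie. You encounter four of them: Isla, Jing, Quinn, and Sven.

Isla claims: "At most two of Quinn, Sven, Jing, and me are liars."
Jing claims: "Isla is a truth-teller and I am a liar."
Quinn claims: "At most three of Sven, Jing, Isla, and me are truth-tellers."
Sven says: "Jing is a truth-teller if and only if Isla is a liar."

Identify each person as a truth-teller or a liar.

Consider Isla. Suppose Isla is a truth-teller.
Then whichever role Jing has, Jing's statement has the wrong truth value — contradiction.
So Isla is a liar.
With that fixed, Jing's statement is false, so Jing is a liar.
With that fixed, Quinn's statement is true, so Quinn is a truth-teller.
With that fixed, Sven's statement is false, so Sven is a liar.

Isla: liar, Jing: liar, Quinn: truth-teller, Sven: liar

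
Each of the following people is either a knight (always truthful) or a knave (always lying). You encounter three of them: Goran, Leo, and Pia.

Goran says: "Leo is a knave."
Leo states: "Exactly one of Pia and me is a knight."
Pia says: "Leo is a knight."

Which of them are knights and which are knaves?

Goran: knight, Leo: knave, Pia: knave

Consider Goran. Suppose Goran is a knave.
Then no assignment of the remaining roles makes every statement match its speaker's type — contradiction.
So Goran is a knight.
Consider Leo. Suppose Leo is a knight.
Then Goran's statement comes out false, contradicting Goran being a knight.
So Leo is a knave.
With that fixed, Pia's statement is false, so Pia is a knave.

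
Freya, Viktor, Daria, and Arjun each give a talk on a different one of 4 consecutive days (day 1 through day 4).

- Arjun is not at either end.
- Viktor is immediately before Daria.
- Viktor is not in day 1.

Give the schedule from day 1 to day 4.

From clue 1: Arjun is in {2,3}.
From clues 1–2: Freya is in {1,4}.
From clues 1–3: Freya → day 1, Arjun → day 2, Viktor → day 3, Daria → day 4.

Freya, Arjun, Viktor, Daria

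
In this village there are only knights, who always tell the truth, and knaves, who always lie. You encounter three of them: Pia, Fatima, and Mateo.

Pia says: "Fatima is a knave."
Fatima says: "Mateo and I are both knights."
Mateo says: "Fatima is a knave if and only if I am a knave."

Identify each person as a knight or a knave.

Pia: knave, Fatima: knight, Mateo: knight

Consider Pia. Suppose Pia is a knight.
Then no assignment of the remaining roles makes every statement match its speaker's type — contradiction.
So Pia is a knave.
Consider Fatima. Suppose Fatima is a knave.
Then Pia's statement comes out true, contradicting Pia being a knave.
So Fatima is a knight.
Consider Mateo. Suppose Mateo is a knave.
Then Fatima's statement comes out false, contradicting Fatima being a knight.
So Mateo is a knight.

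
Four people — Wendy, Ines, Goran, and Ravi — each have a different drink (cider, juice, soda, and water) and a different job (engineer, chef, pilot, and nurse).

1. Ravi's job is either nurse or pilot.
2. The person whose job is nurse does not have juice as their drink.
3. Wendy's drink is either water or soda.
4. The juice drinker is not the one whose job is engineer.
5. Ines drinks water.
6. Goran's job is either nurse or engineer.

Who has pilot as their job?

Ravi

With clues 1–6, Goran, Ines, and Wendy are impossible for the one with job pilot.
That leaves Ravi.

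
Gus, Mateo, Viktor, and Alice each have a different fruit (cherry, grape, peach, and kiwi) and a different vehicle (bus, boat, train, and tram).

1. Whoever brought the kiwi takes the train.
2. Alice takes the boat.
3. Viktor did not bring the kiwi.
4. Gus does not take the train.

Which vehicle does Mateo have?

With clues 1–2, boat is impossible for Mateo's vehicle.
With clues 1–4, bus and tram are impossible for Mateo's vehicle.
That leaves train.

train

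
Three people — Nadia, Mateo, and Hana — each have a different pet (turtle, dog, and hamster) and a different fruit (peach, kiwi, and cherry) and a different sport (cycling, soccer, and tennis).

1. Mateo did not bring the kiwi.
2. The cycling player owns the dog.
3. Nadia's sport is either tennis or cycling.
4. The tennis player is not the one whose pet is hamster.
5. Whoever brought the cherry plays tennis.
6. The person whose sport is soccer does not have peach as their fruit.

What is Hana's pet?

With clues 1–6, dog and turtle are impossible for Hana's pet.
That leaves hamster.

hamster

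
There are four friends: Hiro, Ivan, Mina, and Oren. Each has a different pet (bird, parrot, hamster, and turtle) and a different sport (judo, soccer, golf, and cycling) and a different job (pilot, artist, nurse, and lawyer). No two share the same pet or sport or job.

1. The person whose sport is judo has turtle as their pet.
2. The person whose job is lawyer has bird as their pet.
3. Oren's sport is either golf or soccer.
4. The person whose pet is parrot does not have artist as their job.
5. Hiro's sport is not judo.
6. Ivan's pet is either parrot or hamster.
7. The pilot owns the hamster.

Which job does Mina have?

With clues 1–6, lawyer is impossible for Mina's job.
With clues 1–7, nurse and pilot are impossible for Mina's job.
That leaves artist.

artist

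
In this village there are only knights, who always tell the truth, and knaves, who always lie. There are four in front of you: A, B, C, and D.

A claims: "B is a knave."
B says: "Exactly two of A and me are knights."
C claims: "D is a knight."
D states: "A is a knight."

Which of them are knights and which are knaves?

Consider A. Suppose A is a knave.
Then no assignment of the remaining roles makes every statement match its speaker's type — contradiction.
So A is a knight.
With that fixed, D's statement is true, so D is a knight.
With that fixed, C's statement is true, so C is a knight.
Consider B. Suppose B is a knight.
Then A's statement comes out false, contradicting A being a knight.
So B is a knave.

A: knight, B: knave, C: knight, D: knight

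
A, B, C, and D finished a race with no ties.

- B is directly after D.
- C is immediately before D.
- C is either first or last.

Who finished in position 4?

With clue 1, D is ruled out for place 4.
With clues 1–2, C is ruled out for place 4.
With clues 1–3, B is ruled out for place 4.
So place 4 is A.

A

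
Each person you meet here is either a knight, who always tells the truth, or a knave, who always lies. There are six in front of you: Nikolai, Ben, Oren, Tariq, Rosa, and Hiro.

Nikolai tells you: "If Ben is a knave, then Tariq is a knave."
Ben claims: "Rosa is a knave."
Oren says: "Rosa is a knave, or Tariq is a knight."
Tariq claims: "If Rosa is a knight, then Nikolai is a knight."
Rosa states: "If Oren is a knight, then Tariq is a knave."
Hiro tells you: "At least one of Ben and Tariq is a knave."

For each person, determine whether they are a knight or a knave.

Nikolai: knight, Ben: knight, Oren: knight, Tariq: knight, Rosa: knave, Hiro: knave

Consider Nikolai. Suppose Nikolai is a knave.
Then no assignment of the remaining roles makes every statement match its speaker's type — contradiction.
So Nikolai is a knight.
With that fixed, Tariq's statement is true, so Tariq is a knight.
With that fixed, Oren's statement is true, so Oren is a knight.
With that fixed, Rosa's statement is false, so Rosa is a knave.
With that fixed, Ben's statement is true, so Ben is a knight.
With that fixed, Hiro's statement is false, so Hiro is a knave.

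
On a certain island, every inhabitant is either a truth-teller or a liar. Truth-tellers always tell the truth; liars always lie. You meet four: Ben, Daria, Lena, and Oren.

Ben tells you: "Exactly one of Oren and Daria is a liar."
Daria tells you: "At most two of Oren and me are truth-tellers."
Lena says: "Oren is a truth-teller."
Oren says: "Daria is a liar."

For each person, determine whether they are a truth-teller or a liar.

Ben: truth-teller, Daria: truth-teller, Lena: liar, Oren: liar

Regardless of anyone's role, Daria's statement is true, so Daria is a truth-teller.
With that fixed, Oren's statement is false, so Oren is a liar.
With that fixed, Ben's statement is true, so Ben is a truth-teller.
With that fixed, Lena's statement is false, so Lena is a liar.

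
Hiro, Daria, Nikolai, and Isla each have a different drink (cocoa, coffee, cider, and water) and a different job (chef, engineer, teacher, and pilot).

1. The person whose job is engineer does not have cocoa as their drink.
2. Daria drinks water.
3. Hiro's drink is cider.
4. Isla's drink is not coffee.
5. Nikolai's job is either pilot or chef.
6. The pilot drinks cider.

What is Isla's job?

With clues 1–4, engineer is impossible for Isla's job.
With clues 1–6, chef and pilot are impossible for Isla's job.
That leaves teacher.

teacher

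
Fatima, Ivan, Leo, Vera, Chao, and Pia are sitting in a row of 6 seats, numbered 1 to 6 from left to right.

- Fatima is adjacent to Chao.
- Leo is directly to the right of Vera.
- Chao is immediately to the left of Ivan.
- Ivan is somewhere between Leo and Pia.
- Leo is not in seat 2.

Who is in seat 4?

Ivan

With clues 1–3, Leo is ruled out for seat 4.
With clues 1–4, Fatima, Pia, and Vera are ruled out for seat 4.
With clues 1–5, Chao is ruled out for seat 4.
So seat 4 is Ivan.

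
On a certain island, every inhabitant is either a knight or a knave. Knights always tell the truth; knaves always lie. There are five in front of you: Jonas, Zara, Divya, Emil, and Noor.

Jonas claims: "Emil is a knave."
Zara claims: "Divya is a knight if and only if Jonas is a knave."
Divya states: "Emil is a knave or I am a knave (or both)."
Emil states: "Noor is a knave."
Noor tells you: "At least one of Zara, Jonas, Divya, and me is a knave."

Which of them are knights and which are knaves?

Jonas: knight, Zara: knave, Divya: knight, Emil: knave, Noor: knight

Consider Jonas. Suppose Jonas is a knave.
Then no assignment of the remaining roles makes every statement match its speaker's type — contradiction.
So Jonas is a knight.
Consider Zara. Suppose Zara is a knight.
Then no assignment of the remaining roles makes every statement match its speaker's type — contradiction.
So Zara is a knave.
With that fixed, Noor's statement is true, so Noor is a knight.
With that fixed, Emil's statement is false, so Emil is a knave.
With that fixed, Divya's statement is true, so Divya is a knight.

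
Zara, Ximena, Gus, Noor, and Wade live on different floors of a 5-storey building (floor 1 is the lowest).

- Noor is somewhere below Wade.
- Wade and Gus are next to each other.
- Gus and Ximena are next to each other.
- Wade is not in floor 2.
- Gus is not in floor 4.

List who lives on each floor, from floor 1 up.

Noor, Ximena, Gus, Wade, Zara

From clue 1: Noor is in {1,2,3,4}.
From clues 1–2: Noor is in {1,2,3}.
From clues 1–3: Gus is in {3,4}.
From clues 1–5: Noor → floor 1, Ximena → floor 2, Gus → floor 3, Wade → floor 4, Zara → floor 5.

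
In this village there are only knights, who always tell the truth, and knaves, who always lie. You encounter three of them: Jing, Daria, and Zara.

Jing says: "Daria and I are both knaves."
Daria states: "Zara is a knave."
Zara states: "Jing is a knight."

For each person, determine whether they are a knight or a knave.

Consider Jing. Suppose Jing is a knight.
Then Jing's own statement would have to be true, but it can't be — contradiction.
So Jing is a knave.
With that fixed, Zara's statement is false, so Zara is a knave.
With that fixed, Daria's statement is true, so Daria is a knight.

Jing: knave, Daria: knight, Zara: knave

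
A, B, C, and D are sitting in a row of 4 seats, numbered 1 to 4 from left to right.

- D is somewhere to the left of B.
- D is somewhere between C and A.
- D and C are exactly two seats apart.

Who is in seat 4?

With clue 1, D is ruled out for seat 4.
With clues 1–3, A and B are ruled out for seat 4.
So seat 4 is C.

C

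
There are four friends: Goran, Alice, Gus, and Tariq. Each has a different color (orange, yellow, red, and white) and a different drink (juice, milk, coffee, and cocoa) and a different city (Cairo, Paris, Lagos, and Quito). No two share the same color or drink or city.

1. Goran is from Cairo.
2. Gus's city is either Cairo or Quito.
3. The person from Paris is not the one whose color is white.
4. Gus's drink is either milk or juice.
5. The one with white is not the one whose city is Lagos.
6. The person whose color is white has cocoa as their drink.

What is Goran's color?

white

With clues 1–6, orange, red, and yellow are impossible for Goran's color.
That leaves white.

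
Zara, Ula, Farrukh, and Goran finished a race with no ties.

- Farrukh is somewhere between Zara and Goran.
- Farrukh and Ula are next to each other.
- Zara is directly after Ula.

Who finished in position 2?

With clues 1–2, Goran and Zara are ruled out for place 2.
With clues 1–3, Ula is ruled out for place 2.
So place 2 is Farrukh.

Farrukh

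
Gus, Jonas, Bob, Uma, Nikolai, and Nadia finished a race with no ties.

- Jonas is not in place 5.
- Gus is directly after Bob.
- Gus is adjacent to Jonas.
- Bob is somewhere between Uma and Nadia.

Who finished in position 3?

Gus

With clues 1–3, Bob is ruled out for place 3.
With clues 1–4, Jonas, Nadia, Nikolai, and Uma are ruled out for place 3.
So place 3 is Gus.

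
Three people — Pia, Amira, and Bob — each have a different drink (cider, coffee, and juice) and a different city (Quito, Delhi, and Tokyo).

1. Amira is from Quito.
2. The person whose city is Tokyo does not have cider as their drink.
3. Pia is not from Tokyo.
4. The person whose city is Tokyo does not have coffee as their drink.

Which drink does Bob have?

juice

With clues 1–3, cider is impossible for Bob's drink.
With clues 1–4, coffee is impossible for Bob's drink.
That leaves juice.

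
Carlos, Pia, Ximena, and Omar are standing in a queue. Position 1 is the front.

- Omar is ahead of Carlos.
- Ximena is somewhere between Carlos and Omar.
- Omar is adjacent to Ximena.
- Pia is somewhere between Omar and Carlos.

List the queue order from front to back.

From clue 1: Carlos is in {2,3,4}.
From clues 1–2: Carlos is in {3,4}.
From clues 1–4: Omar → position 1, Ximena → position 2, Pia → position 3, Carlos → position 4.

Omar, Ximena, Pia, Carlos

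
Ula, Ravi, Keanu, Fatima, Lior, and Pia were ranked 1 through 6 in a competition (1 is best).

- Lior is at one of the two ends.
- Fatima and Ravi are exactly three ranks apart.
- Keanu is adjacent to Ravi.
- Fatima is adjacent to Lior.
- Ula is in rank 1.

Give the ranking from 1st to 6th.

Ula, Ravi, Keanu, Pia, Fatima, Lior

From clue 1: Lior is in {1,6}.
From clues 1–4: Ravi is in {2,5}.
From clues 1–5: Ula → rank 1, Ravi → rank 2, Keanu → rank 3, Pia → rank 4, Fatima → rank 5, Lior → rank 6.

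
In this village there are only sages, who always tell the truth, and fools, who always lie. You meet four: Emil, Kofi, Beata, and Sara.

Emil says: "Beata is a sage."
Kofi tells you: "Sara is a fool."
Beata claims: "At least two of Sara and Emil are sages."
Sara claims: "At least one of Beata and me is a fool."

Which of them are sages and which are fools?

Emil: fool, Kofi: fool, Beata: fool, Sara: sage

Consider Emil. Suppose Emil is a sage.
Then no assignment of the remaining roles makes every statement match its speaker's type — contradiction.
So Emil is a fool.
With that fixed, Beata's statement is false, so Beata is a fool.
With that fixed, Sara's statement is true, so Sara is a sage.
With that fixed, Kofi's statement is false, so Kofi is a fool.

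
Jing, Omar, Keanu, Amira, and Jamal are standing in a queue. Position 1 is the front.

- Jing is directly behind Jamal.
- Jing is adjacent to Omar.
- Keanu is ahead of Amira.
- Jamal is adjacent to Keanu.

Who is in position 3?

With clues 1–2, Amira and Keanu are ruled out for position 3.
With clues 1–4, Jamal and Omar are ruled out for position 3.
So position 3 is Jing.

Jing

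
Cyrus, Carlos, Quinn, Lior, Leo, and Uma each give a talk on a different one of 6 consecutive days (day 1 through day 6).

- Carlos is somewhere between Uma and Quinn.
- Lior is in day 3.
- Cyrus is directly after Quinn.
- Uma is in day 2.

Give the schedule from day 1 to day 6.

Leo, Uma, Lior, Carlos, Quinn, Cyrus

From clue 1: Carlos is in {2,3,4,5}.
From clues 1–2: Lior → day 3.
From clues 1–3: Cyrus is in {2,5,6}.
From clues 1–4: Leo → day 1, Uma → day 2, Carlos → day 4, Quinn → day 5, Cyrus → day 6.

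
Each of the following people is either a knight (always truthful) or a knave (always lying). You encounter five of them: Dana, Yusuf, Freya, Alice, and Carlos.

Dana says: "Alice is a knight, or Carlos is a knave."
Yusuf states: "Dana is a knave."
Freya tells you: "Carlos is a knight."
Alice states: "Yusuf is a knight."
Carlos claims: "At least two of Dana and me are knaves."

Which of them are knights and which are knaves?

Consider Dana. Suppose Dana is a knave.
Then whichever role Carlos has, Carlos's statement has the wrong truth value — contradiction.
So Dana is a knight.
With that fixed, Yusuf's statement is false, so Yusuf is a knave.
With that fixed, Alice's statement is false, so Alice is a knave.
With that fixed, Carlos's statement is false, so Carlos is a knave.
With that fixed, Freya's statement is false, so Freya is a knave.

Dana: knight, Yusuf: knave, Freya: knave, Alice: knave, Carlos: knave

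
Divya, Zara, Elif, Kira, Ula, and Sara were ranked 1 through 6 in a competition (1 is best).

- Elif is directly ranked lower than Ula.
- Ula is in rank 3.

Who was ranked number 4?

Elif

With clues 1–2, Divya, Kira, Sara, Ula, and Zara are ruled out for rank 4.
So rank 4 is Elif.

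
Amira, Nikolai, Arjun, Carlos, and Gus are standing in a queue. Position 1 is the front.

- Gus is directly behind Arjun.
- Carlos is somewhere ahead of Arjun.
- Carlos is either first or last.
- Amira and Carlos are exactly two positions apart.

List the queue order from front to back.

Carlos, Nikolai, Amira, Arjun, Gus

From clue 1: Arjun is in {1,2,3,4}.
From clues 1–2: Arjun is in {2,3,4}.
From clues 1–3: Carlos → position 1.
From clues 1–4: Nikolai → position 2, Amira → position 3, Arjun → position 4, Gus → position 5.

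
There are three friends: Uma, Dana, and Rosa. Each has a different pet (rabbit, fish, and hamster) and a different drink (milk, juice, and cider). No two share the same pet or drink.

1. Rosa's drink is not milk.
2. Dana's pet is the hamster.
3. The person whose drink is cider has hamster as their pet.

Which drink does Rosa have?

Clue 1 rules out milk for Rosa's drink.
With clues 1–3, cider is impossible for Rosa's drink.
That leaves juice.

juice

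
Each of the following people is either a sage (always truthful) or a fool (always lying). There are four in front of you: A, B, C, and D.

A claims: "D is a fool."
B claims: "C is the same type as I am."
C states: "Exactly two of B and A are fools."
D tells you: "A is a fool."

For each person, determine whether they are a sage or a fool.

Consider A. Suppose A is a sage.
Then no assignment of the remaining roles makes every statement match its speaker's type — contradiction.
So A is a fool.
With that fixed, D's statement is true, so D is a sage.
Consider B. Suppose B is a sage.
Then no assignment of the remaining roles makes every statement match its speaker's type — contradiction.
So B is a fool.
With that fixed, C's statement is true, so C is a sage.

A: fool, B: fool, C: sage, D: sage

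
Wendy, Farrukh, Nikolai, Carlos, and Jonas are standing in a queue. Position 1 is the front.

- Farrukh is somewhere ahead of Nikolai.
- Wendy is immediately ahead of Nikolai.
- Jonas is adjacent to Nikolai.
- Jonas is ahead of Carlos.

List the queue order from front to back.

From clue 1: Farrukh is in {1,2,3,4}.
From clues 1–2: Wendy is in {2,3,4}.
From clues 1–3: Wendy is in {2,3}.
From clues 1–4: Farrukh → position 1, Wendy → position 2, Nikolai → position 3, Jonas → position 4, Carlos → position 5.

Farrukh, Wendy, Nikolai, Jonas, Carlos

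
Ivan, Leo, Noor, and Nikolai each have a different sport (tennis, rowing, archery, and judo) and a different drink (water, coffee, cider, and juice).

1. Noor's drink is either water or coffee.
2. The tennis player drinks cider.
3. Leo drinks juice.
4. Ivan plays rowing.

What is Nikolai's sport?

With clues 1–4, archery, judo, and rowing are impossible for Nikolai's sport.
That leaves tennis.

tennis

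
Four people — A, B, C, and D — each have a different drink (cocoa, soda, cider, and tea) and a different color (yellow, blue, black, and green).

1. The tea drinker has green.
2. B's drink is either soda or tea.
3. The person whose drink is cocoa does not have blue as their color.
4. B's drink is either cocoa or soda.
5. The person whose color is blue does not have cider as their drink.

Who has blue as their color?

With clues 1–5, A, C, and D are impossible for the one with color blue.
That leaves B.

B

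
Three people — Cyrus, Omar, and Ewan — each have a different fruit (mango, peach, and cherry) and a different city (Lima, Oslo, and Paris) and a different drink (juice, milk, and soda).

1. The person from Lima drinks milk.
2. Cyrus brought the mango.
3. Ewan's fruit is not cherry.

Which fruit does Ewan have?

With clues 1–2, mango is impossible for Ewan's fruit.
With clues 1–3, cherry is impossible for Ewan's fruit.
That leaves peach.

peach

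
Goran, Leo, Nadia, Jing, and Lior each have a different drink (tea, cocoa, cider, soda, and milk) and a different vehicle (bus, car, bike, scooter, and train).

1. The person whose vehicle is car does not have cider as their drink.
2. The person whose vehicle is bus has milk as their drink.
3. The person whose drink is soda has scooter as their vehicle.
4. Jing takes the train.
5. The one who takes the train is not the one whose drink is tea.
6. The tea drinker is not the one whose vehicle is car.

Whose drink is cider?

Jing

With clues 1–6, Goran, Leo, Lior, and Nadia are impossible for the one with drink cider.
That leaves Jing.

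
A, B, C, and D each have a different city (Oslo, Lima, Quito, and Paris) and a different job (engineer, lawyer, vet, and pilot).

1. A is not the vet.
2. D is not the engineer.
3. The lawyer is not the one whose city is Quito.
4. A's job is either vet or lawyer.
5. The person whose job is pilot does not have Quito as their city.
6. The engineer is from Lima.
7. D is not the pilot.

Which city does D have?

Quito

With clues 1–6, Lima is impossible for D's city.
With clues 1–7, Oslo and Paris are impossible for D's city.
That leaves Quito.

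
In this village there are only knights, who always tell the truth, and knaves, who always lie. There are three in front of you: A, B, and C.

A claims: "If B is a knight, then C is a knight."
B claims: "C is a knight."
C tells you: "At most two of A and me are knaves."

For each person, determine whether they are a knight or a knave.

Regardless of anyone's role, C's statement is true, so C is a knight.
With that fixed, A's statement is true, so A is a knight.
With that fixed, B's statement is true, so B is a knight.

A: knight, B: knight, C: knight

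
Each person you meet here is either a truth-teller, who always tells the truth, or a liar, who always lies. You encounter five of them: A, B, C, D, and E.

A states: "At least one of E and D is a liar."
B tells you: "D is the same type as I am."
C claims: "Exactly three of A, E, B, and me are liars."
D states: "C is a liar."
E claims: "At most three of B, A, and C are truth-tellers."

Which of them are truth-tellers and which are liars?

Regardless of anyone's role, E's statement is true, so E is a truth-teller.
Consider A. Suppose A is a truth-teller.
Then no assignment of the remaining roles makes every statement match its speaker's type — contradiction.
So A is a liar.
Consider B. Suppose B is a liar.
Then whichever role C has, C's statement has the wrong truth value — contradiction.
So B is a truth-teller.
With that fixed, C's statement is false, so C is a liar.
With that fixed, D's statement is true, so D is a truth-teller.

A: liar, B: truth-teller, C: liar, D: truth-teller, E: truth-teller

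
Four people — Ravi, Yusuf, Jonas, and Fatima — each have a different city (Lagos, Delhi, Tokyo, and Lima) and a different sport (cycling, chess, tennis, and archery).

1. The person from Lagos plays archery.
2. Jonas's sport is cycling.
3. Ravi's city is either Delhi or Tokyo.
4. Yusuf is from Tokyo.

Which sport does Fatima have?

With clues 1–2, cycling is impossible for Fatima's sport.
With clues 1–4, chess and tennis are impossible for Fatima's sport.
That leaves archery.

archery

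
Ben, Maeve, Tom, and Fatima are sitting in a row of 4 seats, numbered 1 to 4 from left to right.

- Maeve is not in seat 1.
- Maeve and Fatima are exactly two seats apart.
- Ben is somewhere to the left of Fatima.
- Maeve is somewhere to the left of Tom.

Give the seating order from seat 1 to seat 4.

From clue 1: Maeve is in {2,3,4}.
From clues 1–3: Ben is in {1,3}.
From clues 1–4: Ben → seat 1, Maeve → seat 2, Tom → seat 3, Fatima → seat 4.

Ben, Maeve, Tom, Fatima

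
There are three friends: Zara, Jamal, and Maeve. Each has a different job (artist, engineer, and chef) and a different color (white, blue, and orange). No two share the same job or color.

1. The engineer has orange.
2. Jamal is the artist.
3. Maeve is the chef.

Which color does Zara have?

orange

With clues 1–3, blue and white are impossible for Zara's color.
That leaves orange.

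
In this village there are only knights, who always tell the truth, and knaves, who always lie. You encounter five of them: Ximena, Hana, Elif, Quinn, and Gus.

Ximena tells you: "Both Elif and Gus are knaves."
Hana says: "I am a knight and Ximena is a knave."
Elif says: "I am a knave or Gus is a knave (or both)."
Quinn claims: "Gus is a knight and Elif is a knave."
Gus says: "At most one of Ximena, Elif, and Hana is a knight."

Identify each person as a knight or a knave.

Consider Ximena. Suppose Ximena is a knight.
Then no assignment of the remaining roles makes every statement match its speaker's type — contradiction.
So Ximena is a knave.
Consider Hana. Suppose Hana is a knave.
Then no assignment of the remaining roles makes every statement match its speaker's type — contradiction.
So Hana is a knight.
Consider Elif. Suppose Elif is a knave.
Then Elif's own statement would have to be false, but it can't be — contradiction.
So Elif is a knight.
With that fixed, Quinn's statement is false, so Quinn is a knave.
With that fixed, Gus's statement is false, so Gus is a knave.

Ximena: knave, Hana: knight, Elif: knight, Quinn: knave, Gus: knave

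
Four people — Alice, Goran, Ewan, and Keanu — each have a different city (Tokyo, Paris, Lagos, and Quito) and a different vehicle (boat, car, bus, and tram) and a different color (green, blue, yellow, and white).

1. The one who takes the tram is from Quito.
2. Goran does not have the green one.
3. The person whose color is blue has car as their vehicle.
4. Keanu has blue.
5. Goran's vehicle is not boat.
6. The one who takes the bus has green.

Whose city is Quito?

Goran

With clues 1–4, Keanu is impossible for the one with city Quito.
With clues 1–6, Alice and Ewan are impossible for the one with city Quito.
That leaves Goran.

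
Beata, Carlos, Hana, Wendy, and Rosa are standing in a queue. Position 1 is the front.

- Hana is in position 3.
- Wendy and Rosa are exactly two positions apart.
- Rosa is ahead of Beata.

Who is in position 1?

With clue 1, Hana is ruled out for position 1.
With clues 1–2, Rosa and Wendy are ruled out for position 1.
With clues 1–3, Beata is ruled out for position 1.
So position 1 is Carlos.

Carlos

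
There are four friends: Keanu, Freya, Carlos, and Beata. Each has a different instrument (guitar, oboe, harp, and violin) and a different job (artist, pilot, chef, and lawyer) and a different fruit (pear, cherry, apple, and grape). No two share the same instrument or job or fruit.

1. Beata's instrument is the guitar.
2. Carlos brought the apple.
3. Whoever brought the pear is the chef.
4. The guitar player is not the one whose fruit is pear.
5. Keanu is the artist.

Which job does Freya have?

chef

With clues 1–5, artist, lawyer, and pilot are impossible for Freya's job.
That leaves chef.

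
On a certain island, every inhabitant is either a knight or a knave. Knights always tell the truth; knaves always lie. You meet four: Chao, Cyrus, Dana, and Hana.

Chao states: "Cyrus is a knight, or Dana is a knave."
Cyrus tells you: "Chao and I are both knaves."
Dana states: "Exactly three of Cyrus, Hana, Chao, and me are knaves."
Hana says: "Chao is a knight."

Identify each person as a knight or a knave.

Chao: knight, Cyrus: knave, Dana: knave, Hana: knight

Consider Chao. Suppose Chao is a knave.
Then whichever role Cyrus has, Cyrus's statement has the wrong truth value — contradiction.
So Chao is a knight.
With that fixed, Cyrus's statement is false, so Cyrus is a knave.
With that fixed, Hana's statement is true, so Hana is a knight.
With that fixed, Dana's statement is false, so Dana is a knave.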